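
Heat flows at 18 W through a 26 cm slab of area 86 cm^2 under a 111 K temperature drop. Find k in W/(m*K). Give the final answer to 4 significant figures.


k = Q*L / (A*dT)
L = 0.26 m, A = 8.6e-03 m^2
k = 18 * 0.26 / (8.6e-03 * 111)
k = 4.903 W/(m*K)


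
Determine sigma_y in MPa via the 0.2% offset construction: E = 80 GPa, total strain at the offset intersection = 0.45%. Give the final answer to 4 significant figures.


Offset strain = 0.002
Elastic strain at yield = total_strain - offset = 4.5e-03 - 0.002 = 2.5e-03
sigma_y = E * elastic_strain = 80000 * 2.5e-03
sigma_y = 200 MPa


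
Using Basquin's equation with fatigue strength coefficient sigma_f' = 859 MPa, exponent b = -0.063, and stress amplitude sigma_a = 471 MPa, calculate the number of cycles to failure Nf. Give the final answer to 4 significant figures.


sigma_a = sigma_f' * (2*Nf)^b
2*Nf = (sigma_a / sigma_f')^(1/b)
2*Nf = (471 / 859)^(1/-0.063)
2*Nf = 13880.9
Nf = 6940 cycles


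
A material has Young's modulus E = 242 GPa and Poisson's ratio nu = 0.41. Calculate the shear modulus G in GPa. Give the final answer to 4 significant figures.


G = E / (2*(1+nu))
G = 242 / (2*(1+0.41))
G = 85.82 GPa


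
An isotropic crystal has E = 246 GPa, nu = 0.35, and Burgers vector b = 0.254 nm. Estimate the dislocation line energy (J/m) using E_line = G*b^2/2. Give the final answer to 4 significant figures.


Step 1: G = E / (2*(1+nu))
G = 246 / (2*(1+0.35)) = 91.1111 GPa = 9.11111e+10 Pa
Step 2: E_line = G*b^2/2
b = 0.254 nm = 2.54e-10 m
E_line = 0.5 * 9.11111e+10 * (2.54e-10)^2 = 2.939e-09 J/m


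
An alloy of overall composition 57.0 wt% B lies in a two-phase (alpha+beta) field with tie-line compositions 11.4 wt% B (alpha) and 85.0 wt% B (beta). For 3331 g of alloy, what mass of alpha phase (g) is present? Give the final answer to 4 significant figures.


f_alpha = (C_beta - C0) / (C_beta - C_alpha)
f_alpha = (85.0 - 57.0) / (85.0 - 11.4) = 0.380435
m_alpha = f_alpha * m_total = 0.380435 * 3331 = 1267 g


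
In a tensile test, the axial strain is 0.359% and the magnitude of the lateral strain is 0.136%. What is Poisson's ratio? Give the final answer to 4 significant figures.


nu = -epsilon_lat / epsilon_axial
Lateral strain is contraction (negative), so using magnitudes:
nu = 0.136 / 0.359
nu = 0.3788


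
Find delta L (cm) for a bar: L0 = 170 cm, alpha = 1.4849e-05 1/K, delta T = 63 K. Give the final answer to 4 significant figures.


dL = L0 * alpha * dT
dL = 170 * 1.4849e-05 * 63
dL = 0.159 cm


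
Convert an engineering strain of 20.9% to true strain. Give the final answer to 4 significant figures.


epsilon_true = ln(1 + epsilon_eng)
epsilon_true = ln(1 + 0.209)
epsilon_true = 0.1898


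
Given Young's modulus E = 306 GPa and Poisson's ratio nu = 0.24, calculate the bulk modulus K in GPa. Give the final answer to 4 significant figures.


K = E / (3*(1-2*nu))
K = 306 / (3*(1-2*0.24))
K = 196.2 GPa


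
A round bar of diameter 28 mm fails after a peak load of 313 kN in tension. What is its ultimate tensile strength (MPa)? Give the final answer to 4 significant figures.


A0 = pi*(d/2)^2 = pi*(28/2)^2 = 615.752 mm^2
UTS = F_max / A0 = 313*1000 / 615.752
UTS = 508.3 MPa


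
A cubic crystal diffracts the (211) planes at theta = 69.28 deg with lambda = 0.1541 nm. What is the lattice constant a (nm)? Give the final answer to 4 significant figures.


d = lambda / (2*sin(theta))
d = 0.1541 / (2*sin(69.28 deg))
d = 0.0823782 nm
a = d * sqrt(h^2+k^2+l^2) = 0.0823782 * sqrt(6)
a = 0.2018 nm


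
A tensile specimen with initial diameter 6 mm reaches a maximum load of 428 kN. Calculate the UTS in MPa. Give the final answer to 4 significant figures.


A0 = pi*(d/2)^2 = pi*(6/2)^2 = 28.2743 mm^2
UTS = F_max / A0 = 428*1000 / 28.2743
UTS = 15140 MPa


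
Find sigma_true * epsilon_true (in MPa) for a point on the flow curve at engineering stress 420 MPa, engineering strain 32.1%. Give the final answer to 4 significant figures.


sigma_true = sigma_eng * (1 + epsilon_eng)
sigma_true = 420 * (1 + 0.321) = 554.82 MPa
epsilon_true = ln(1 + epsilon_eng)
epsilon_true = ln(1 + 0.321) = 0.278389
sigma_true * epsilon_true = 554.82 * 0.278389 = 154.5 MPa


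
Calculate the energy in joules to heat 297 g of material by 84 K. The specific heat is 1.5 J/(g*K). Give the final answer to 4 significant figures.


Q = m * cp * dT
Q = 297 * 1.5 * 84
Q = 37420 J


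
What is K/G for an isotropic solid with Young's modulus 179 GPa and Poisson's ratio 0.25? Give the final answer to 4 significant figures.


G = E / (2*(1+nu))
G = 179 / (2*(1+0.25)) = 71.6 GPa
K = E / (3*(1-2*nu))
K = 179 / (3*(1-2*0.25)) = 119.333 GPa
K/G = 119.333 / 71.6 = 1.667


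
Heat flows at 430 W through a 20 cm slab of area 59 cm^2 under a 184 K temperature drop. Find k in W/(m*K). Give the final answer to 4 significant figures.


k = Q*L / (A*dT)
L = 0.2 m, A = 5.9e-03 m^2
k = 430 * 0.2 / (5.9e-03 * 184)
k = 79.22 W/(m*K)


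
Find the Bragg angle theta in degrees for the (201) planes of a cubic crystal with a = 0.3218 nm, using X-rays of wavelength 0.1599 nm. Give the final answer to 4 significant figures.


d = a / sqrt(h^2+k^2+l^2)
d = 0.3218 / sqrt(5) = 0.143913 nm
lambda = 2*d*sin(theta)  =>  sin(theta) = lambda / (2*d)
sin(theta) = 0.1599 / (2 * 0.143913) = 0.555543
theta = 33.75 deg


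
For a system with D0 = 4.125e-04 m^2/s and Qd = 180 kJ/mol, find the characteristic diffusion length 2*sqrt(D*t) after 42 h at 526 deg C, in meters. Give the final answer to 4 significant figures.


Step 1: D = D0 * exp(-Qd/(R*T))
T = 799.15 K
D = 4.125e-04 * exp(-180e3 / (8.314 * 799.15)) = 7.07464e-16 m^2/s
Step 2: L = 2*sqrt(D*t)
t = 42 h = 151200 s
L = 2*sqrt(7.07464e-16 * 151200) = 2.069e-05 m


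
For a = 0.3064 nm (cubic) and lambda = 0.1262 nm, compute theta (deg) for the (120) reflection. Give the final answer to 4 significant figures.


d = a / sqrt(h^2+k^2+l^2)
d = 0.3064 / sqrt(5) = 0.137026 nm
lambda = 2*d*sin(theta)  =>  sin(theta) = lambda / (2*d)
sin(theta) = 0.1262 / (2 * 0.137026) = 0.460496
theta = 27.42 deg


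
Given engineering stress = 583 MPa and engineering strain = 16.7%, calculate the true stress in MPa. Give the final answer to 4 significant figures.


sigma_true = sigma_eng * (1 + epsilon_eng)
sigma_true = 583 * (1 + 0.167)
sigma_true = 680.4 MPa


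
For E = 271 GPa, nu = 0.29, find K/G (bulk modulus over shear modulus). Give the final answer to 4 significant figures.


G = E / (2*(1+nu))
G = 271 / (2*(1+0.29)) = 105.039 GPa
K = E / (3*(1-2*nu))
K = 271 / (3*(1-2*0.29)) = 215.079 GPa
K/G = 215.079 / 105.039 = 2.048


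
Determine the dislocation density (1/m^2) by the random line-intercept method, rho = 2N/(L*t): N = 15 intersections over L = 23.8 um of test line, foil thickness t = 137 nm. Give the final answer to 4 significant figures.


rho = 2N / (L * t)
L = 23.8 um = 2.38e-05 m, t = 137 nm = 1.37e-07 m
rho = 2 * 15 / (2.38e-05 * 1.37e-07)
rho = 9.201e+12 1/m^2


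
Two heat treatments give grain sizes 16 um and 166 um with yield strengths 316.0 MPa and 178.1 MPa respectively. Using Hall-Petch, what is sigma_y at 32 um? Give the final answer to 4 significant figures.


sigma_y = sigma0 + k / sqrt(d)
1/sqrt(d1) = 1/sqrt(1.6e-05) = 250;  1/sqrt(d2) = 77.6151
k = (sigma1 - sigma2) / (1/sqrt(d1) - 1/sqrt(d2)) = (316.0 - 178.1) / (250 - 77.6151) = 0.799954 MPa*m^0.5
sigma0 = sigma1 - k/sqrt(d1) = 316.0 - 0.799954*250 = 116.012 MPa
sigma_y(d3) = 116.012 + 0.799954 / sqrt(3.2e-05) = 257.4 MPa


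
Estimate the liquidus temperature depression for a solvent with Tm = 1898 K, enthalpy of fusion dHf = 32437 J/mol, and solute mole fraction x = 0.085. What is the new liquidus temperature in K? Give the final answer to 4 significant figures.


dT = R*Tm^2*x / dHf
dT = 8.314 * 1898^2 * 0.085 / 32437
dT = 78.4839 K
T_new = 1898 - 78.4839 = 1820 K


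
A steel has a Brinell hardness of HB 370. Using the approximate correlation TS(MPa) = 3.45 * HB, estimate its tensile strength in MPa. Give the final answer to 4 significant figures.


TS (MPa) = 3.45 * HB
TS = 3.45 * 370
TS = 1277 MPa


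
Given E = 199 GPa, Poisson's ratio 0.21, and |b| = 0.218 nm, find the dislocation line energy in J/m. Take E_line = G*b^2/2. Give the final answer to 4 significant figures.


Step 1: G = E / (2*(1+nu))
G = 199 / (2*(1+0.21)) = 82.2314 GPa = 8.22314e+10 Pa
Step 2: E_line = G*b^2/2
b = 0.218 nm = 2.18e-10 m
E_line = 0.5 * 8.22314e+10 * (2.18e-10)^2 = 1.954e-09 J/m


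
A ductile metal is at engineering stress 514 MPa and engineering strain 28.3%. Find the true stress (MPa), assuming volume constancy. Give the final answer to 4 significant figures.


sigma_true = sigma_eng * (1 + epsilon_eng)
sigma_true = 514 * (1 + 0.283)
sigma_true = 659.5 MPa


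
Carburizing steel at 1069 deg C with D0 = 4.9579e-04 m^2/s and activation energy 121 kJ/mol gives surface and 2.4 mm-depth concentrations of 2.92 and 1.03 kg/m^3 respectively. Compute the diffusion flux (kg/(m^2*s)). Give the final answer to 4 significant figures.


Step 1: D = D0 * exp(-Qd/(R*T))
T = 1069 + 273.15 = 1342.15 K
D = 4.9579e-04 * exp(-121e3 / (8.314 * 1342.15)) = 9.68219e-09 m^2/s
Step 2: J = D * (C1 - C2) / dx
J = 9.68219e-09 * (2.92 - 1.03) / 2.4e-03
J = 7.625e-06 kg/(m^2*s)


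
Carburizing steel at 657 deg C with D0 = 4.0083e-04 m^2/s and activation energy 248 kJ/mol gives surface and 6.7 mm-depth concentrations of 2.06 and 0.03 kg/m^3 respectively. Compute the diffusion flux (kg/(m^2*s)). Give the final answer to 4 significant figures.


Step 1: D = D0 * exp(-Qd/(R*T))
T = 657 + 273.15 = 930.15 K
D = 4.0083e-04 * exp(-248e3 / (8.314 * 930.15)) = 4.73659e-18 m^2/s
Step 2: J = D * (C1 - C2) / dx
J = 4.73659e-18 * (2.06 - 0.03) / 6.7e-03
J = 1.435e-15 kg/(m^2*s)


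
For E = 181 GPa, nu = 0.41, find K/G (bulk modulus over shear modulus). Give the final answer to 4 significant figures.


G = E / (2*(1+nu))
G = 181 / (2*(1+0.41)) = 64.1844 GPa
K = E / (3*(1-2*nu))
K = 181 / (3*(1-2*0.41)) = 335.185 GPa
K/G = 335.185 / 64.1844 = 5.222


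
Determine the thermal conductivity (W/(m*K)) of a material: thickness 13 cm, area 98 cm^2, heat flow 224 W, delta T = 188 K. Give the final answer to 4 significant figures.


k = Q*L / (A*dT)
L = 0.13 m, A = 9.8e-03 m^2
k = 224 * 0.13 / (9.8e-03 * 188)
k = 15.81 W/(m*K)


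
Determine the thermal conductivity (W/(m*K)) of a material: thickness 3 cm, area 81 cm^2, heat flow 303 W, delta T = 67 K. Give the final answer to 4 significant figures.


k = Q*L / (A*dT)
L = 0.03 m, A = 8.1e-03 m^2
k = 303 * 0.03 / (8.1e-03 * 67)
k = 16.75 W/(m*K)


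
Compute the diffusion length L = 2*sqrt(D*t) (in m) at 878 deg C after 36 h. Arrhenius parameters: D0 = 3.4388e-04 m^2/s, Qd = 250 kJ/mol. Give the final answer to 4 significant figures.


Step 1: D = D0 * exp(-Qd/(R*T))
T = 1151.15 K
D = 3.4388e-04 * exp(-250e3 / (8.314 * 1151.15)) = 1.55591e-15 m^2/s
Step 2: L = 2*sqrt(D*t)
t = 36 h = 129600 s
L = 2*sqrt(1.55591e-15 * 129600) = 2.84e-05 m


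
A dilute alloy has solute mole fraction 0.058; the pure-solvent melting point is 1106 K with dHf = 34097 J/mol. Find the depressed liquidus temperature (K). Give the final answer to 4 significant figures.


dT = R*Tm^2*x / dHf
dT = 8.314 * 1106^2 * 0.058 / 34097
dT = 17.2994 K
T_new = 1106 - 17.2994 = 1089 K


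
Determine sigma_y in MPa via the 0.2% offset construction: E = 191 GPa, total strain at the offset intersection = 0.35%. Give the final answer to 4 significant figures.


Offset strain = 0.002
Elastic strain at yield = total_strain - offset = 3.5e-03 - 0.002 = 1.5e-03
sigma_y = E * elastic_strain = 191000 * 1.5e-03
sigma_y = 286.5 MPa


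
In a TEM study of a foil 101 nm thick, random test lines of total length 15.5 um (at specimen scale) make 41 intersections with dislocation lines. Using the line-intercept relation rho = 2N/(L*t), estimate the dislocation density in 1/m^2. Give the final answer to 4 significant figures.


rho = 2N / (L * t)
L = 15.5 um = 1.55e-05 m, t = 101 nm = 1.01e-07 m
rho = 2 * 41 / (1.55e-05 * 1.01e-07)
rho = 5.238e+13 1/m^2


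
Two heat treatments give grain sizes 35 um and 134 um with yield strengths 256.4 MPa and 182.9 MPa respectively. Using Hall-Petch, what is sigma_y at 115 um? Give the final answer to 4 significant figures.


sigma_y = sigma0 + k / sqrt(d)
1/sqrt(d1) = 1/sqrt(3.5e-05) = 169.031;  1/sqrt(d2) = 86.3868
k = (sigma1 - sigma2) / (1/sqrt(d1) - 1/sqrt(d2)) = (256.4 - 182.9) / (169.031 - 86.3868) = 0.889357 MPa*m^0.5
sigma0 = sigma1 - k/sqrt(d1) = 256.4 - 0.889357*169.031 = 106.071 MPa
sigma_y(d3) = 106.071 + 0.889357 / sqrt(1.15e-04) = 189 MPa


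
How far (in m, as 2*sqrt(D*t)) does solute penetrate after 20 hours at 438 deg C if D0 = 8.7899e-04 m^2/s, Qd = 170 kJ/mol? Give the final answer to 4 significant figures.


Step 1: D = D0 * exp(-Qd/(R*T))
T = 711.15 K
D = 8.7899e-04 * exp(-170e3 / (8.314 * 711.15)) = 2.86334e-16 m^2/s
Step 2: L = 2*sqrt(D*t)
t = 20 h = 72000 s
L = 2*sqrt(2.86334e-16 * 72000) = 9.081e-06 m


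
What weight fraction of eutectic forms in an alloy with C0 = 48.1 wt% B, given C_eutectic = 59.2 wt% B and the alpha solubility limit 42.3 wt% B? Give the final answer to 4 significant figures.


f_primary = (C_e - C0) / (C_e - C_alpha_max)
f_primary = (59.2 - 48.1) / (59.2 - 42.3)
f_primary = 0.656805
f_eutectic = 1 - 0.656805 = 0.3432


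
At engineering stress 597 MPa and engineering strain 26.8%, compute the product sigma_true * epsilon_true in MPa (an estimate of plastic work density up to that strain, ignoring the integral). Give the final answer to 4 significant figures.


sigma_true = sigma_eng * (1 + epsilon_eng)
sigma_true = 597 * (1 + 0.268) = 756.996 MPa
epsilon_true = ln(1 + epsilon_eng)
epsilon_true = ln(1 + 0.268) = 0.237441
sigma_true * epsilon_true = 756.996 * 0.237441 = 179.7 MPa


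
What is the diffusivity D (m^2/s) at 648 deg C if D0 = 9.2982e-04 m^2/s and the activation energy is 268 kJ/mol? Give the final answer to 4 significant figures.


D = D0 * exp(-Qd / (R*T))
T = 921.15 K
D = 9.2982e-04 * exp(-268e3 / (8.314 * 921.15))
D = 5.898e-19 m^2/s


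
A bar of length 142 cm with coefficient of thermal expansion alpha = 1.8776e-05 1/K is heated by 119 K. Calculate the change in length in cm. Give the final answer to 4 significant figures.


dL = L0 * alpha * dT
dL = 142 * 1.8776e-05 * 119
dL = 0.3173 cm


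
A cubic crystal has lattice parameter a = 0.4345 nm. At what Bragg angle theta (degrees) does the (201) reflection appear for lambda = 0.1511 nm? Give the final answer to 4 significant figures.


d = a / sqrt(h^2+k^2+l^2)
d = 0.4345 / sqrt(5) = 0.194314 nm
lambda = 2*d*sin(theta)  =>  sin(theta) = lambda / (2*d)
sin(theta) = 0.1511 / (2 * 0.194314) = 0.388803
theta = 22.88 deg


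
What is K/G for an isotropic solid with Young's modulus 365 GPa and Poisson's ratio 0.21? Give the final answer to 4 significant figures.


G = E / (2*(1+nu))
G = 365 / (2*(1+0.21)) = 150.826 GPa
K = E / (3*(1-2*nu))
K = 365 / (3*(1-2*0.21)) = 209.77 GPa
K/G = 209.77 / 150.826 = 1.391


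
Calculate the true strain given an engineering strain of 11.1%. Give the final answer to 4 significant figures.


epsilon_true = ln(1 + epsilon_eng)
epsilon_true = ln(1 + 0.111)
epsilon_true = 0.1053


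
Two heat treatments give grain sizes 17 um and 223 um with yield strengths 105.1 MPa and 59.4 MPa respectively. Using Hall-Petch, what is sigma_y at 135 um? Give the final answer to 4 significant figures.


sigma_y = sigma0 + k / sqrt(d)
1/sqrt(d1) = 1/sqrt(1.7e-05) = 242.536;  1/sqrt(d2) = 66.965
k = (sigma1 - sigma2) / (1/sqrt(d1) - 1/sqrt(d2)) = (105.1 - 59.4) / (242.536 - 66.965) = 0.260294 MPa*m^0.5
sigma0 = sigma1 - k/sqrt(d1) = 105.1 - 0.260294*242.536 = 41.9694 MPa
sigma_y(d3) = 41.9694 + 0.260294 / sqrt(1.35e-04) = 64.37 MPa


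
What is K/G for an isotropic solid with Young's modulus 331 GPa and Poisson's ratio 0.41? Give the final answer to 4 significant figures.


G = E / (2*(1+nu))
G = 331 / (2*(1+0.41)) = 117.376 GPa
K = E / (3*(1-2*nu))
K = 331 / (3*(1-2*0.41)) = 612.963 GPa
K/G = 612.963 / 117.376 = 5.222


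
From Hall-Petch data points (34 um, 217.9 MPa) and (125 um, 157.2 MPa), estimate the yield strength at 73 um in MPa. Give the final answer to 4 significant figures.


sigma_y = sigma0 + k / sqrt(d)
1/sqrt(d1) = 1/sqrt(3.4e-05) = 171.499;  1/sqrt(d2) = 89.4427
k = (sigma1 - sigma2) / (1/sqrt(d1) - 1/sqrt(d2)) = (217.9 - 157.2) / (171.499 - 89.4427) = 0.73974 MPa*m^0.5
sigma0 = sigma1 - k/sqrt(d1) = 217.9 - 0.73974*171.499 = 91.0356 MPa
sigma_y(d3) = 91.0356 + 0.73974 / sqrt(7.3e-05) = 177.6 MPa


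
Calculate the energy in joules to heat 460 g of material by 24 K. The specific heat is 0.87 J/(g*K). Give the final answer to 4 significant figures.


Q = m * cp * dT
Q = 460 * 0.87 * 24
Q = 9605 J


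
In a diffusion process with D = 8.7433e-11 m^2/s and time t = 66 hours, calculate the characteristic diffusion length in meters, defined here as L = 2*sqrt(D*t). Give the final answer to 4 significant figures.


t = 66 hr = 237600 s
Diffusion length = 2*sqrt(D*t)
= 2*sqrt(8.7433e-11 * 237600)
= 9.116e-03 m


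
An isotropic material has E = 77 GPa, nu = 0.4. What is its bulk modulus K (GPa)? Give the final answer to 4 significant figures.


K = E / (3*(1-2*nu))
K = 77 / (3*(1-2*0.4))
K = 128.3 GPa


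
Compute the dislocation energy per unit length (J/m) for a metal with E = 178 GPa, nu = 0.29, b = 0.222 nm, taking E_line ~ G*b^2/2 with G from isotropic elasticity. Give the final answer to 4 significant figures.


Step 1: G = E / (2*(1+nu))
G = 178 / (2*(1+0.29)) = 68.9922 GPa = 6.89922e+10 Pa
Step 2: E_line = G*b^2/2
b = 0.222 nm = 2.22e-10 m
E_line = 0.5 * 6.89922e+10 * (2.22e-10)^2 = 1.7e-09 J/m


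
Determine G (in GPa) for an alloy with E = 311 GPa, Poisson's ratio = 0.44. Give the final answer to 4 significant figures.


G = E / (2*(1+nu))
G = 311 / (2*(1+0.44))
G = 108 GPa


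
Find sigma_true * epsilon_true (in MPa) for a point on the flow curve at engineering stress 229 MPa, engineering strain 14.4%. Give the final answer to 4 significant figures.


sigma_true = sigma_eng * (1 + epsilon_eng)
sigma_true = 229 * (1 + 0.144) = 261.976 MPa
epsilon_true = ln(1 + epsilon_eng)
epsilon_true = ln(1 + 0.144) = 0.134531
sigma_true * epsilon_true = 261.976 * 0.134531 = 35.24 MPa


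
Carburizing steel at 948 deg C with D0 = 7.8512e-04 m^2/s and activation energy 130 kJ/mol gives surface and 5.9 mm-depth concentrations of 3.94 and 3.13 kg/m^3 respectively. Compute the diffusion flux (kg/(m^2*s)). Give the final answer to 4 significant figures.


Step 1: D = D0 * exp(-Qd/(R*T))
T = 948 + 273.15 = 1221.15 K
D = 7.8512e-04 * exp(-130e3 / (8.314 * 1221.15)) = 2.1577e-09 m^2/s
Step 2: J = D * (C1 - C2) / dx
J = 2.1577e-09 * (3.94 - 3.13) / 5.9e-03
J = 2.962e-07 kg/(m^2*s)


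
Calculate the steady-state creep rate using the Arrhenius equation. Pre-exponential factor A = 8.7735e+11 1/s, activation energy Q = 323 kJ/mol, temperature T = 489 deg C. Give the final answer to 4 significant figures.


rate = A * exp(-Q / (R*T))
T = 489 + 273.15 = 762.15 K
rate = 8.7735e+11 * exp(-323e3 / (8.314 * 762.15))
rate = 6.387e-11 1/s


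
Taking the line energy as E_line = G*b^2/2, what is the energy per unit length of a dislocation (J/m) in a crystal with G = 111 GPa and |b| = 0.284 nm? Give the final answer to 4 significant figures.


E = G*b^2/2
b = 0.284 nm = 2.84e-10 m
G = 111 GPa = 1.11e+11 Pa
E = 0.5 * 1.11e+11 * (2.84e-10)^2
E = 4.476e-09 J/m


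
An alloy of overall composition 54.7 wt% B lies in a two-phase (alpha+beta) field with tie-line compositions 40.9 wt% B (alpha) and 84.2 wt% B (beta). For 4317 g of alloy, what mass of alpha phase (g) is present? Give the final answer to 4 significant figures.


f_alpha = (C_beta - C0) / (C_beta - C_alpha)
f_alpha = (84.2 - 54.7) / (84.2 - 40.9) = 0.681293
m_alpha = f_alpha * m_total = 0.681293 * 4317 = 2941 g


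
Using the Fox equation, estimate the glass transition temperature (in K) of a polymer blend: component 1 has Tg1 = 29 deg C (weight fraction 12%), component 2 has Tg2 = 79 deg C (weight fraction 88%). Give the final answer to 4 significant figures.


1/Tg = w1/Tg1 + w2/Tg2 (in Kelvin)
Tg1 = 302.15 K, Tg2 = 352.15 K
1/Tg = 0.12/302.15 + 0.88/352.15
Tg = 345.3 K


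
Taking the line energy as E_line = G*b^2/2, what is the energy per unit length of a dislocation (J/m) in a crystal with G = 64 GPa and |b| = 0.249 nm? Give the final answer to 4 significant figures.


E = G*b^2/2
b = 0.249 nm = 2.49e-10 m
G = 64 GPa = 6.4e+10 Pa
E = 0.5 * 6.4e+10 * (2.49e-10)^2
E = 1.984e-09 J/m


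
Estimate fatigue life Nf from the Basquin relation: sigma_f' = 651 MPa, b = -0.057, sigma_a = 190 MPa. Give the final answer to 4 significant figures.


sigma_a = sigma_f' * (2*Nf)^b
2*Nf = (sigma_a / sigma_f')^(1/b)
2*Nf = (190 / 651)^(1/-0.057)
2*Nf = 2.41511e+09
Nf = 1.208e+09 cycles


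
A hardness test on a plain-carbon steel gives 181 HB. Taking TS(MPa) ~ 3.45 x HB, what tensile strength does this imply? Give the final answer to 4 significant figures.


TS (MPa) = 3.45 * HB
TS = 3.45 * 181
TS = 624.5 MPa


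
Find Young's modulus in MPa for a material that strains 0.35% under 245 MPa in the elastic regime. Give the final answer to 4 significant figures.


E = sigma / epsilon
epsilon = 0.35% = 3.5e-03
E = 245 / 3.5e-03
E = 70000 MPa


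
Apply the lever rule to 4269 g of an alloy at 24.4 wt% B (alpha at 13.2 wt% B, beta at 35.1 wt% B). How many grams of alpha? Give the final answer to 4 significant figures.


f_alpha = (C_beta - C0) / (C_beta - C_alpha)
f_alpha = (35.1 - 24.4) / (35.1 - 13.2) = 0.488584
m_alpha = f_alpha * m_total = 0.488584 * 4269 = 2086 g


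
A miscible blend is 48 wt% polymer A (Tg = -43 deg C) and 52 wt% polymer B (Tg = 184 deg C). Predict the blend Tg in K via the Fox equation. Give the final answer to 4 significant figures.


1/Tg = w1/Tg1 + w2/Tg2 (in Kelvin)
Tg1 = 230.15 K, Tg2 = 457.15 K
1/Tg = 0.48/230.15 + 0.52/457.15
Tg = 310.3 K


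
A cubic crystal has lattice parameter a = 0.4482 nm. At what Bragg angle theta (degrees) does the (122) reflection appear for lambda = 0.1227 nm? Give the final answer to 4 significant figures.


d = a / sqrt(h^2+k^2+l^2)
d = 0.4482 / sqrt(9) = 0.1494 nm
lambda = 2*d*sin(theta)  =>  sin(theta) = lambda / (2*d)
sin(theta) = 0.1227 / (2 * 0.1494) = 0.410643
theta = 24.25 deg


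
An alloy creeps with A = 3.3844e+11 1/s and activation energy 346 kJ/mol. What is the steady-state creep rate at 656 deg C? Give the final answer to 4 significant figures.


rate = A * exp(-Q / (R*T))
T = 656 + 273.15 = 929.15 K
rate = 3.3844e+11 * exp(-346e3 / (8.314 * 929.15))
rate = 1.195e-08 1/s


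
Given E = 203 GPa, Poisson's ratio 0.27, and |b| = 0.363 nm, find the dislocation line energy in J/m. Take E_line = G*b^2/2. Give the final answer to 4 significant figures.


Step 1: G = E / (2*(1+nu))
G = 203 / (2*(1+0.27)) = 79.9213 GPa = 7.99213e+10 Pa
Step 2: E_line = G*b^2/2
b = 0.363 nm = 3.63e-10 m
E_line = 0.5 * 7.99213e+10 * (3.63e-10)^2 = 5.266e-09 J/m


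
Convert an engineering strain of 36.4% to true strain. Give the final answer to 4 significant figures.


epsilon_true = ln(1 + epsilon_eng)
epsilon_true = ln(1 + 0.364)
epsilon_true = 0.3104


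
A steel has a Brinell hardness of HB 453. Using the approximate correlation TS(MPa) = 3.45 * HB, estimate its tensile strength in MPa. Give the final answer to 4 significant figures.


TS (MPa) = 3.45 * HB
TS = 3.45 * 453
TS = 1563 MPa


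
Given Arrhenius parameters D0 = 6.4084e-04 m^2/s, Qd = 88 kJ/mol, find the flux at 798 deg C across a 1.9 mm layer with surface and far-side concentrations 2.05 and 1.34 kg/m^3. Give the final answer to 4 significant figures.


Step 1: D = D0 * exp(-Qd/(R*T))
T = 798 + 273.15 = 1071.15 K
D = 6.4084e-04 * exp(-88e3 / (8.314 * 1071.15)) = 3.27547e-08 m^2/s
Step 2: J = D * (C1 - C2) / dx
J = 3.27547e-08 * (2.05 - 1.34) / 1.9e-03
J = 1.224e-05 kg/(m^2*s)


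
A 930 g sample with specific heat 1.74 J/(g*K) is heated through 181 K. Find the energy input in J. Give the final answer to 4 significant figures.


Q = m * cp * dT
Q = 930 * 1.74 * 181
Q = 292900 J


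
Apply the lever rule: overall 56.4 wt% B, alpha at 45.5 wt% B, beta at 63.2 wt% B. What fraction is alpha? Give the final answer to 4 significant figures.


f_alpha = (C_beta - C0) / (C_beta - C_alpha)
f_alpha = (63.2 - 56.4) / (63.2 - 45.5)
f_alpha = 0.3842


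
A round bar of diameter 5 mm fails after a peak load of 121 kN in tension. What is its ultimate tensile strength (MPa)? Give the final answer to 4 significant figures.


A0 = pi*(d/2)^2 = pi*(5/2)^2 = 19.635 mm^2
UTS = F_max / A0 = 121*1000 / 19.635
UTS = 6162 MPa


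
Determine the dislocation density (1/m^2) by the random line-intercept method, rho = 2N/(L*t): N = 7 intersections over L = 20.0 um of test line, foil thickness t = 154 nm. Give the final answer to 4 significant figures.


rho = 2N / (L * t)
L = 20.0 um = 2e-05 m, t = 154 nm = 1.54e-07 m
rho = 2 * 7 / (2e-05 * 1.54e-07)
rho = 4.545e+12 1/m^2


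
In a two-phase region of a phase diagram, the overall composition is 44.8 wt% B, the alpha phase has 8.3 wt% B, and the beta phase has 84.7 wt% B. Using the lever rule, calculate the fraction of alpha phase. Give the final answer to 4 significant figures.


f_alpha = (C_beta - C0) / (C_beta - C_alpha)
f_alpha = (84.7 - 44.8) / (84.7 - 8.3)
f_alpha = 0.5223


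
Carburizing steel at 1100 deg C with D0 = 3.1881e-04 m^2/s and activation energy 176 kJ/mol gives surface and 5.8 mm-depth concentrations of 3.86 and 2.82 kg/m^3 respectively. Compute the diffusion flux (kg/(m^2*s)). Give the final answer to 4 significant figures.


Step 1: D = D0 * exp(-Qd/(R*T))
T = 1100 + 273.15 = 1373.15 K
D = 3.1881e-04 * exp(-176e3 / (8.314 * 1373.15)) = 6.43055e-11 m^2/s
Step 2: J = D * (C1 - C2) / dx
J = 6.43055e-11 * (3.86 - 2.82) / 5.8e-03
J = 1.153e-08 kg/(m^2*s)


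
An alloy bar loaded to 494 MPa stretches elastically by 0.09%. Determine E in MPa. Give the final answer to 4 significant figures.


E = sigma / epsilon
epsilon = 0.09% = 9e-04
E = 494 / 9e-04
E = 548900 MPa


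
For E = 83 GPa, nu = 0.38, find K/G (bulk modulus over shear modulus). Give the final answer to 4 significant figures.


G = E / (2*(1+nu))
G = 83 / (2*(1+0.38)) = 30.0725 GPa
K = E / (3*(1-2*nu))
K = 83 / (3*(1-2*0.38)) = 115.278 GPa
K/G = 115.278 / 30.0725 = 3.833


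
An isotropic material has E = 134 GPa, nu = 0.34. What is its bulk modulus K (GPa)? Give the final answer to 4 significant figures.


K = E / (3*(1-2*nu))
K = 134 / (3*(1-2*0.34))
K = 139.6 GPa


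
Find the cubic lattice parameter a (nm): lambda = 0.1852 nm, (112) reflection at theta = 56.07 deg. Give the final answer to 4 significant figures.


d = lambda / (2*sin(theta))
d = 0.1852 / (2*sin(56.07 deg))
d = 0.111604 nm
a = d * sqrt(h^2+k^2+l^2) = 0.111604 * sqrt(6)
a = 0.2734 nm


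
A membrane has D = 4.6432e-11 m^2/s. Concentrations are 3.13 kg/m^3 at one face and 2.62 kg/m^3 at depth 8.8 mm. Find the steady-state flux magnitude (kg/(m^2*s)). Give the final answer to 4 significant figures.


J = -D * (dC/dx) = D * (C1 - C2) / dx
J = 4.6432e-11 * (3.13 - 2.62) / 8.8e-03
J = 2.691e-09 kg/(m^2*s)


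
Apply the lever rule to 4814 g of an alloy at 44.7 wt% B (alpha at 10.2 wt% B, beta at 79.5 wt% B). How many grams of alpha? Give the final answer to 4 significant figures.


f_alpha = (C_beta - C0) / (C_beta - C_alpha)
f_alpha = (79.5 - 44.7) / (79.5 - 10.2) = 0.502165
m_alpha = f_alpha * m_total = 0.502165 * 4814 = 2417 g


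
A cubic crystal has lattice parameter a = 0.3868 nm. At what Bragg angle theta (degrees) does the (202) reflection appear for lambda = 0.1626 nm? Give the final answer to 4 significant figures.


d = a / sqrt(h^2+k^2+l^2)
d = 0.3868 / sqrt(8) = 0.136754 nm
lambda = 2*d*sin(theta)  =>  sin(theta) = lambda / (2*d)
sin(theta) = 0.1626 / (2 * 0.136754) = 0.594496
theta = 36.48 deg


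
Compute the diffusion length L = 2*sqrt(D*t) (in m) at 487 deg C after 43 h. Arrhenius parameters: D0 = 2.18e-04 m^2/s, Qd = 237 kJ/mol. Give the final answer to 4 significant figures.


Step 1: D = D0 * exp(-Qd/(R*T))
T = 760.15 K
D = 2.18e-04 * exp(-237e3 / (8.314 * 760.15)) = 1.12752e-20 m^2/s
Step 2: L = 2*sqrt(D*t)
t = 43 h = 154800 s
L = 2*sqrt(1.12752e-20 * 154800) = 8.356e-08 m


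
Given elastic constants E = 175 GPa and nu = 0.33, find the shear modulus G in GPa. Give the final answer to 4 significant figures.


G = E / (2*(1+nu))
G = 175 / (2*(1+0.33))
G = 65.79 GPa


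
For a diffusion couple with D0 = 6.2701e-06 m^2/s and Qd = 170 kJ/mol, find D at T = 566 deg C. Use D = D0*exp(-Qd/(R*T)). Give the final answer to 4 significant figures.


D = D0 * exp(-Qd / (R*T))
T = 839.15 K
D = 6.2701e-06 * exp(-170e3 / (8.314 * 839.15))
D = 1.64e-16 m^2/s


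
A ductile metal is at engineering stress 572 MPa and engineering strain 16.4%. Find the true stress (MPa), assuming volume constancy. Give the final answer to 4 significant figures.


sigma_true = sigma_eng * (1 + epsilon_eng)
sigma_true = 572 * (1 + 0.164)
sigma_true = 665.8 MPa


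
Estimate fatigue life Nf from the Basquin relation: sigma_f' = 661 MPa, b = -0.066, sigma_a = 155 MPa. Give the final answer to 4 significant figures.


sigma_a = sigma_f' * (2*Nf)^b
2*Nf = (sigma_a / sigma_f')^(1/b)
2*Nf = (155 / 661)^(1/-0.066)
2*Nf = 3.49527e+09
Nf = 1.748e+09 cycles


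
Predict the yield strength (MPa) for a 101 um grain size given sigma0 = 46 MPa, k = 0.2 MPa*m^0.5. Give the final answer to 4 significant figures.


sigma_y = sigma0 + k / sqrt(d)
d = 101 um = 1.01e-04 m
sigma_y = 46 + 0.2 / sqrt(1.01e-04)
sigma_y = 65.9 MPa


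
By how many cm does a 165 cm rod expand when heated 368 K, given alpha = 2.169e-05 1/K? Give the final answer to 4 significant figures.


dL = L0 * alpha * dT
dL = 165 * 2.169e-05 * 368
dL = 1.317 cm


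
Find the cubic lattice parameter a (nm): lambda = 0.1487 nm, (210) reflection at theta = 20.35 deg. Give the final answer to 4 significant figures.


d = lambda / (2*sin(theta))
d = 0.1487 / (2*sin(20.35 deg))
d = 0.213801 nm
a = d * sqrt(h^2+k^2+l^2) = 0.213801 * sqrt(5)
a = 0.4781 nm


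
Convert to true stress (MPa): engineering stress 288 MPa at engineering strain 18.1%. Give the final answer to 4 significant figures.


sigma_true = sigma_eng * (1 + epsilon_eng)
sigma_true = 288 * (1 + 0.181)
sigma_true = 340.1 MPa


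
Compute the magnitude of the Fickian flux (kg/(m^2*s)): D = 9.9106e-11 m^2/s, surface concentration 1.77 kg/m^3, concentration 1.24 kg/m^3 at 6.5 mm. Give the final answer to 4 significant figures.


J = -D * (dC/dx) = D * (C1 - C2) / dx
J = 9.9106e-11 * (1.77 - 1.24) / 6.5e-03
J = 8.081e-09 kg/(m^2*s)


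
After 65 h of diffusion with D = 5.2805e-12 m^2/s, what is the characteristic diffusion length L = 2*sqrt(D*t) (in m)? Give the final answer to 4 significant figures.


t = 65 hr = 234000 s
Diffusion length = 2*sqrt(D*t)
= 2*sqrt(5.2805e-12 * 234000)
= 2.223e-03 m


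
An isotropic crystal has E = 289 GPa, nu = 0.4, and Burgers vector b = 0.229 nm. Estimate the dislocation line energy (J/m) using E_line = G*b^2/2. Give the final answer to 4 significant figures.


Step 1: G = E / (2*(1+nu))
G = 289 / (2*(1+0.4)) = 103.214 GPa = 1.03214e+11 Pa
Step 2: E_line = G*b^2/2
b = 0.229 nm = 2.29e-10 m
E_line = 0.5 * 1.03214e+11 * (2.29e-10)^2 = 2.706e-09 J/m


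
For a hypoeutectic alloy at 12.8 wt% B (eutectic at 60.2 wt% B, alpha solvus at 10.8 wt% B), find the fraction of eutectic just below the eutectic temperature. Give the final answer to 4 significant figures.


f_primary = (C_e - C0) / (C_e - C_alpha_max)
f_primary = (60.2 - 12.8) / (60.2 - 10.8)
f_primary = 0.959514
f_eutectic = 1 - 0.959514 = 0.04049


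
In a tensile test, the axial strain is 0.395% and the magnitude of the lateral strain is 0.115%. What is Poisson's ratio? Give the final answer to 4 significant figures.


nu = -epsilon_lat / epsilon_axial
Lateral strain is contraction (negative), so using magnitudes:
nu = 0.115 / 0.395
nu = 0.2911


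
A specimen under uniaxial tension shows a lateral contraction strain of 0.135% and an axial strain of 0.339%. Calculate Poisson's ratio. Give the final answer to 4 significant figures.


nu = -epsilon_lat / epsilon_axial
Lateral strain is contraction (negative), so using magnitudes:
nu = 0.135 / 0.339
nu = 0.3982


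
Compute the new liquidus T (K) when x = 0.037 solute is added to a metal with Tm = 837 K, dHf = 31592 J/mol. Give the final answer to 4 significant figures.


dT = R*Tm^2*x / dHf
dT = 8.314 * 837^2 * 0.037 / 31592
dT = 6.82159 K
T_new = 837 - 6.82159 = 830.2 K


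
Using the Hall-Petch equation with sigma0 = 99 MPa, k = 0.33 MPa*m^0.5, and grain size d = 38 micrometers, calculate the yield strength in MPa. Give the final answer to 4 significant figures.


sigma_y = sigma0 + k / sqrt(d)
d = 38 um = 3.8e-05 m
sigma_y = 99 + 0.33 / sqrt(3.8e-05)
sigma_y = 152.5 MPa


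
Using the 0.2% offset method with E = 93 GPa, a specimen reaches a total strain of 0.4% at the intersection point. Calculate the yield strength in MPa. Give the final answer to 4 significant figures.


Offset strain = 0.002
Elastic strain at yield = total_strain - offset = 4e-03 - 0.002 = 2e-03
sigma_y = E * elastic_strain = 93000 * 2e-03
sigma_y = 186 MPa


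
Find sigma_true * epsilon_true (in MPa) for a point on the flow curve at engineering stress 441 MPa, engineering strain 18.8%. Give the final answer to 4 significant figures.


sigma_true = sigma_eng * (1 + epsilon_eng)
sigma_true = 441 * (1 + 0.188) = 523.908 MPa
epsilon_true = ln(1 + epsilon_eng)
epsilon_true = ln(1 + 0.188) = 0.172271
sigma_true * epsilon_true = 523.908 * 0.172271 = 90.25 MPa


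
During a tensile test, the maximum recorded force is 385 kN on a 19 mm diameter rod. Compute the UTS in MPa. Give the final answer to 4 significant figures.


A0 = pi*(d/2)^2 = pi*(19/2)^2 = 283.529 mm^2
UTS = F_max / A0 = 385*1000 / 283.529
UTS = 1358 MPa


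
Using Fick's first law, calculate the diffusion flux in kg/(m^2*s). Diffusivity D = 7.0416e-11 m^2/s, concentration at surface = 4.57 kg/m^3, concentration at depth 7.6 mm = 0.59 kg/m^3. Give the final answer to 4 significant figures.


J = -D * (dC/dx) = D * (C1 - C2) / dx
J = 7.0416e-11 * (4.57 - 0.59) / 7.6e-03
J = 3.688e-08 kg/(m^2*s)


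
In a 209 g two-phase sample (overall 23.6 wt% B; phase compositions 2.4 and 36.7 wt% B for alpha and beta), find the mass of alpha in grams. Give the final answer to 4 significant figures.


f_alpha = (C_beta - C0) / (C_beta - C_alpha)
f_alpha = (36.7 - 23.6) / (36.7 - 2.4) = 0.381924
m_alpha = f_alpha * m_total = 0.381924 * 209 = 79.82 g


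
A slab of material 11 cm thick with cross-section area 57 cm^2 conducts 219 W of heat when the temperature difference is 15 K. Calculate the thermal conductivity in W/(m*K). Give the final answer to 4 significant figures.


k = Q*L / (A*dT)
L = 0.11 m, A = 5.7e-03 m^2
k = 219 * 0.11 / (5.7e-03 * 15)
k = 281.8 W/(m*K)


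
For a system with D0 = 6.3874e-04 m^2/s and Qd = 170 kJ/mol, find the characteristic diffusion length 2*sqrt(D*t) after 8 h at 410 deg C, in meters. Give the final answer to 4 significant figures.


Step 1: D = D0 * exp(-Qd/(R*T))
T = 683.15 K
D = 6.3874e-04 * exp(-170e3 / (8.314 * 683.15)) = 6.40336e-17 m^2/s
Step 2: L = 2*sqrt(D*t)
t = 8 h = 28800 s
L = 2*sqrt(6.40336e-17 * 28800) = 2.716e-06 m


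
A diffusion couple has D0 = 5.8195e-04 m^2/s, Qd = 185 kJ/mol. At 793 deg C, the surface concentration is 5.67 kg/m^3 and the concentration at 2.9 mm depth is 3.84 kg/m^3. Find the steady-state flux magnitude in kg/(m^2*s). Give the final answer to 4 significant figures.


Step 1: D = D0 * exp(-Qd/(R*T))
T = 793 + 273.15 = 1066.15 K
D = 5.8195e-04 * exp(-185e3 / (8.314 * 1066.15)) = 5.02022e-13 m^2/s
Step 2: J = D * (C1 - C2) / dx
J = 5.02022e-13 * (5.67 - 3.84) / 2.9e-03
J = 3.168e-10 kg/(m^2*s)


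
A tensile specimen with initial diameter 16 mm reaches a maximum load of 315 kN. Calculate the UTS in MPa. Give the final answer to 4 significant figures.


A0 = pi*(d/2)^2 = pi*(16/2)^2 = 201.062 mm^2
UTS = F_max / A0 = 315*1000 / 201.062
UTS = 1567 MPa


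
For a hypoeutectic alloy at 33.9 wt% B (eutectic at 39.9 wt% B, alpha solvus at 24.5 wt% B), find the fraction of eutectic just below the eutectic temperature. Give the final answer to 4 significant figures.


f_primary = (C_e - C0) / (C_e - C_alpha_max)
f_primary = (39.9 - 33.9) / (39.9 - 24.5)
f_primary = 0.38961
f_eutectic = 1 - 0.38961 = 0.6104


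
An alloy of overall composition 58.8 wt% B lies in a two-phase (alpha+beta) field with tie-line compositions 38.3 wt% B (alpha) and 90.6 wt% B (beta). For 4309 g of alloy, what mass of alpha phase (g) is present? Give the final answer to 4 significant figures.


f_alpha = (C_beta - C0) / (C_beta - C_alpha)
f_alpha = (90.6 - 58.8) / (90.6 - 38.3) = 0.608031
m_alpha = f_alpha * m_total = 0.608031 * 4309 = 2620 g


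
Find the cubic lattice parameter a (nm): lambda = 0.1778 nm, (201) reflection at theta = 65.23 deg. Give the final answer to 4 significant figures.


d = lambda / (2*sin(theta))
d = 0.1778 / (2*sin(65.23 deg))
d = 0.0979078 nm
a = d * sqrt(h^2+k^2+l^2) = 0.0979078 * sqrt(5)
a = 0.2189 nm


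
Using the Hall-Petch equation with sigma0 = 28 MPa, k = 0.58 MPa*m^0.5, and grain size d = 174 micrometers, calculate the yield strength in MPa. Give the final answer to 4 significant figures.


sigma_y = sigma0 + k / sqrt(d)
d = 174 um = 1.74e-04 m
sigma_y = 28 + 0.58 / sqrt(1.74e-04)
sigma_y = 71.97 MPa


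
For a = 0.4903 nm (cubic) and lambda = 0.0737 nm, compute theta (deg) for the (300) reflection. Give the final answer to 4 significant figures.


d = a / sqrt(h^2+k^2+l^2)
d = 0.4903 / sqrt(9) = 0.163433 nm
lambda = 2*d*sin(theta)  =>  sin(theta) = lambda / (2*d)
sin(theta) = 0.0737 / (2 * 0.163433) = 0.225474
theta = 13.03 deg


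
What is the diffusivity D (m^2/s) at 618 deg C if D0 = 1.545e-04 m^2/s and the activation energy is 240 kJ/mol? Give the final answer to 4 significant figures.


D = D0 * exp(-Qd / (R*T))
T = 891.15 K
D = 1.545e-04 * exp(-240e3 / (8.314 * 891.15))
D = 1.321e-18 m^2/s


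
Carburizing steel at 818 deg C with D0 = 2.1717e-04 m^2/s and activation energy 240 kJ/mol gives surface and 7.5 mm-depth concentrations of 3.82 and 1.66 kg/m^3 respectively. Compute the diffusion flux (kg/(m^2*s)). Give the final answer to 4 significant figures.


Step 1: D = D0 * exp(-Qd/(R*T))
T = 818 + 273.15 = 1091.15 K
D = 2.1717e-04 * exp(-240e3 / (8.314 * 1091.15)) = 7.0356e-16 m^2/s
Step 2: J = D * (C1 - C2) / dx
J = 7.0356e-16 * (3.82 - 1.66) / 7.5e-03
J = 2.026e-13 kg/(m^2*s)


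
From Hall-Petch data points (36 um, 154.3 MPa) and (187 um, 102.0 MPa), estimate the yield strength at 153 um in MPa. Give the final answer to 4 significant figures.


sigma_y = sigma0 + k / sqrt(d)
1/sqrt(d1) = 1/sqrt(3.6e-05) = 166.667;  1/sqrt(d2) = 73.1272
k = (sigma1 - sigma2) / (1/sqrt(d1) - 1/sqrt(d2)) = (154.3 - 102.0) / (166.667 - 73.1272) = 0.559123 MPa*m^0.5
sigma0 = sigma1 - k/sqrt(d1) = 154.3 - 0.559123*166.667 = 61.1129 MPa
sigma_y(d3) = 61.1129 + 0.559123 / sqrt(1.53e-04) = 106.3 MPa


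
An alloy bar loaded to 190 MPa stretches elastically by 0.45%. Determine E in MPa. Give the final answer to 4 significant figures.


E = sigma / epsilon
epsilon = 0.45% = 4.5e-03
E = 190 / 4.5e-03
E = 42220 MPa


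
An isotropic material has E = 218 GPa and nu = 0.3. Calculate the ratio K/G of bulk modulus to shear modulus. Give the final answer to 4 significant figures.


G = E / (2*(1+nu))
G = 218 / (2*(1+0.3)) = 83.8462 GPa
K = E / (3*(1-2*nu))
K = 218 / (3*(1-2*0.3)) = 181.667 GPa
K/G = 181.667 / 83.8462 = 2.167
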